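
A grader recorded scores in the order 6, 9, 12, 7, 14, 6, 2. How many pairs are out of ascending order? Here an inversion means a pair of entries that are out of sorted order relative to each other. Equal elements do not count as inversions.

12

For each element, count later entries that are smaller:
6: 1
9: 3
12: 3
7: 2
14: 2
6: 1
2: 0
Sum: 1 + 3 + 3 + 2 + 2 + 1 + 0 = 12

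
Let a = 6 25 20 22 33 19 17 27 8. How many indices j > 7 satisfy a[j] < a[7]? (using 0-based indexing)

The element at index 7 is 27.
Elements after it: 8
Those smaller than 27: 8

1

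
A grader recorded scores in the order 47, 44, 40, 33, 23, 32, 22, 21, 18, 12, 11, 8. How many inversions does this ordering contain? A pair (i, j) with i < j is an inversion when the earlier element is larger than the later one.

Sweep left to right; for each value list the smaller values that follow it:
47 → 44, 40, 33, 23, 32, 22, 21, 18, 12, 11, 8 → 11
44 → 40, 33, 23, 32, 22, 21, 18, 12, 11, 8 → 10
40 → 33, 23, 32, 22, 21, 18, 12, 11, 8 → 9
33 → 23, 32, 22, 21, 18, 12, 11, 8 → 8
23 → 22, 21, 18, 12, 11, 8 → 6
32 → 22, 21, 18, 12, 11, 8 → 6
22 → 21, 18, 12, 11, 8 → 5
21 → 18, 12, 11, 8 → 4
18 → 12, 11, 8 → 3
12 → 11, 8 → 2
11 → 8 → 1
8 → none → 0
Sum: 11 + 10 + 9 + 8 + 6 + 6 + 5 + 4 + 3 + 2 + 1 + 0 = 65

There are 65 out-of-order pairs.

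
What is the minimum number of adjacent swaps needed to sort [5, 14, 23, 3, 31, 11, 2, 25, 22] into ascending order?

Swaps: 16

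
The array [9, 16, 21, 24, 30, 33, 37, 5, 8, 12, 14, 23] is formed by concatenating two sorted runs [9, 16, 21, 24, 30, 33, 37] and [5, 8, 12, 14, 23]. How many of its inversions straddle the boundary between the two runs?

30

Count, for every r in R, how many entries of L exceed r:
r = 5: 9, 16, 21, 24, 30, 33, 37 → 7
r = 8: 9, 16, 21, 24, 30, 33, 37 → 7
r = 12: 16, 21, 24, 30, 33, 37 → 6
r = 14: 16, 21, 24, 30, 33, 37 → 6
r = 23: 24, 30, 33, 37 → 4
Cross-inversions: 7 + 7 + 6 + 6 + 4 = 30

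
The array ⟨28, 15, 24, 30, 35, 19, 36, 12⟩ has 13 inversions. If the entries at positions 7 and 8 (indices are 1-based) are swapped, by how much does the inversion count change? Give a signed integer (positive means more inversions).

-1

Positions 7 and 8 hold 36 and 12; after swapping, the array is [28, 15, 24, 30, 35, 19, 12, 36].
Element-by-element contributions:
28 → 15, 24, 19, 12 → 4
15 → 12 → 1
24 → 19, 12 → 2
30 → 19, 12 → 2
35 → 19, 12 → 2
19 → 12 → 1
12 → none → 0
36 → none → 0
Sum: 4 + 1 + 2 + 2 + 2 + 1 + 0 + 0 = 12
Change: 12 − 13 = -1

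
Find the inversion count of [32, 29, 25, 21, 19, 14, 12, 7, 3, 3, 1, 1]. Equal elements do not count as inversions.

For each element, count later entries that are smaller:
32: 11
29: 10
25: 9
21: 8
19: 7
14: 6
12: 5
7: 4
3: 2
3: 2
1: 0
1: 0
Sum: 11 + 10 + 9 + 8 + 7 + 6 + 5 + 4 + 2 + 2 + 0 + 0 = 64

64 inversions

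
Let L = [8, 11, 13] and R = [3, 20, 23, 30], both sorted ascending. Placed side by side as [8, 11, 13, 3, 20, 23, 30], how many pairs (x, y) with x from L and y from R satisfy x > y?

There are 3 cross-inversions.

Take each right-half value and tally the left-half values above it:
r = 3: 8, 11, 13 → 3
r = 20: none → 0
r = 23: none → 0
r = 30: none → 0
Cross-inversions: 3 + 0 + 0 + 0 = 3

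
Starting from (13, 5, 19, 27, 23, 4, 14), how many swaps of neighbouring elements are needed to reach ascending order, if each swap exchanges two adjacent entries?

Minimum adjacent swaps = number of inversions (each swap of adjacent out-of-order elements removes one inversion and no swap can remove more).
Count inversions — for each element, later elements that are smaller:
13: 5, 4 → 2
5: 4 → 1
19: 4, 14 → 2
27: 23, 4, 14 → 3
23: 4, 14 → 2
4: none → 0
14: none → 0
Total inversions: 2 + 1 + 2 + 3 + 2 + 0 + 0 = 10

10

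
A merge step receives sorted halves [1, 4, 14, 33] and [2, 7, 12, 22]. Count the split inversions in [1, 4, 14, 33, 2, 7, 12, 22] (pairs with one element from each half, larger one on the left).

8 cross-inversions

Count, for every r in R, how many entries of L exceed r:
r = 2: 4, 14, 33 → 3
r = 7: 14, 33 → 2
r = 12: 14, 33 → 2
r = 22: 33 → 1
Cross-inversions: 3 + 2 + 2 + 1 = 8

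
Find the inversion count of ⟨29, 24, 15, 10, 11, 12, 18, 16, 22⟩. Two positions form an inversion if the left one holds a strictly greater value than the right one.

19 inversions

Element-by-element contributions:
29 → 24, 15, 10, 11, 12, 18, 16, 22 → 8
24 → 15, 10, 11, 12, 18, 16, 22 → 7
15 → 10, 11, 12 → 3
10 → none → 0
11 → none → 0
12 → none → 0
18 → 16 → 1
16 → none → 0
22 → none → 0
Sum: 8 + 7 + 3 + 0 + 0 + 0 + 1 + 0 + 0 = 19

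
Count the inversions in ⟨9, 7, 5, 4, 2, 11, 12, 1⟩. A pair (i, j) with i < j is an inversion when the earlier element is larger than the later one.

17 out-of-order pairs

Sweep left to right; for each value list the smaller values that follow it:
9 → 7, 5, 4, 2, 1 → 5
7 → 5, 4, 2, 1 → 4
5 → 4, 2, 1 → 3
4 → 2, 1 → 2
2 → 1 → 1
11 → 1 → 1
12 → 1 → 1
1 → none → 0
Sum: 5 + 4 + 3 + 2 + 1 + 1 + 1 + 0 = 17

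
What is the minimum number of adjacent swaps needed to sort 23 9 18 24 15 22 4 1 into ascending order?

20 swaps

Minimum adjacent swaps = number of inversions (each swap of adjacent out-of-order elements removes one inversion and no swap can remove more).
Count inversions — for each element, later elements that are smaller:
23: 9, 18, 15, 22, 4, 1 → 6
9: 4, 1 → 2
18: 15, 4, 1 → 3
24: 15, 22, 4, 1 → 4
15: 4, 1 → 2
22: 4, 1 → 2
4: 1 → 1
1: none → 0
Total inversions: 6 + 2 + 3 + 4 + 2 + 2 + 1 + 0 = 20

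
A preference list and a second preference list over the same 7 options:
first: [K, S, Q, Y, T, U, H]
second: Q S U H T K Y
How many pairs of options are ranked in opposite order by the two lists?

11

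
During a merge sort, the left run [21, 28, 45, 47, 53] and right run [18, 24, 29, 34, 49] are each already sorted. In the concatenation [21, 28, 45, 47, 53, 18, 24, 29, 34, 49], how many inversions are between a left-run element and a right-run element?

Count, for every r in R, how many entries of L exceed r:
r = 18: 21, 28, 45, 47, 53 → 5
r = 24: 28, 45, 47, 53 → 4
r = 29: 45, 47, 53 → 3
r = 34: 45, 47, 53 → 3
r = 49: 53 → 1
Cross-inversions: 5 + 4 + 3 + 3 + 1 = 16

16 split inversions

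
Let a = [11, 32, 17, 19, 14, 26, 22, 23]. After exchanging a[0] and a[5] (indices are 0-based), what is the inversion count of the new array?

17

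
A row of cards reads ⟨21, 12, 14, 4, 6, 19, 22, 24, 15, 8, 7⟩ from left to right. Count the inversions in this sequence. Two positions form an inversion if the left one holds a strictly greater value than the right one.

Element-by-element contributions:
21: 8
12: 4
14: 4
4: 0
6: 0
19: 3
22: 3
24: 3
15: 2
8: 1
7: 0
Sum: 8 + 4 + 4 + 0 + 0 + 3 + 3 + 3 + 2 + 1 + 0 = 28

28 inversions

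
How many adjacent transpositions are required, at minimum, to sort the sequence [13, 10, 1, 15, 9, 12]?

8 adjacent swaps

Minimum adjacent swaps = number of inversions (each swap of adjacent out-of-order elements removes one inversion and no swap can remove more).
Count inversions — for each element, later elements that are smaller:
13: 10, 1, 9, 12 → 4
10: 1, 9 → 2
1: none → 0
15: 9, 12 → 2
9: none → 0
12: none → 0
Total inversions: 4 + 2 + 0 + 2 + 0 + 0 = 8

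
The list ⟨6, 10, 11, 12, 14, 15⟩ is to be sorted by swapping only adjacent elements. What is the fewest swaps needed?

Each adjacent swap fixes exactly one inversion, so the minimum swap count equals the number of inversions.
Count inversions — for each element, later elements that are smaller:
6: none → 0
10: none → 0
11: none → 0
12: none → 0
14: none → 0
15: none → 0
Total inversions: 0 + 0 + 0 + 0 + 0 + 0 = 0

0 swaps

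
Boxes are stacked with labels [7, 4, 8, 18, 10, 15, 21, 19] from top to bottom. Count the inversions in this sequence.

Element-by-element contributions:
7: 1
4: 0
8: 0
18: 2
10: 0
15: 0
21: 1
19: 0
Sum: 1 + 0 + 0 + 2 + 0 + 0 + 1 + 0 = 4

4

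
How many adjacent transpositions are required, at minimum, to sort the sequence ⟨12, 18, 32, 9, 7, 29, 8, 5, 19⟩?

Each adjacent swap fixes exactly one inversion, so the minimum swap count equals the number of inversions.
Count inversions — for each element, later elements that are smaller:
12: 9, 7, 8, 5 → 4
18: 9, 7, 8, 5 → 4
32: 9, 7, 29, 8, 5, 19 → 6
9: 7, 8, 5 → 3
7: 5 → 1
29: 8, 5, 19 → 3
8: 5 → 1
5: none → 0
19: none → 0
Total inversions: 4 + 4 + 6 + 3 + 1 + 3 + 1 + 0 + 0 = 22

22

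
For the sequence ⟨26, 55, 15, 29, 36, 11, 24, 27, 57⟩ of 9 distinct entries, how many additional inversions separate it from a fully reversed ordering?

Maximum inversions for 9 distinct elements is C(9, 2) = 9·8/2 = 36.
Current inversions — for each element, count later smaller elements:
26: 3
55: 6
15: 1
29: 3
36: 3
11: 0
24: 0
27: 0
57: 0
Current total: 3 + 6 + 1 + 3 + 3 + 0 + 0 + 0 + 0 = 16
Shortfall: 36 − 16 = 20

20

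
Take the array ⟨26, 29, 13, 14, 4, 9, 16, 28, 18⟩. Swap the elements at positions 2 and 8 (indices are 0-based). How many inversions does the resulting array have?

23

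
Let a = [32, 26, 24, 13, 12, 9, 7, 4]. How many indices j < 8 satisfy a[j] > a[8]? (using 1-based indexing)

7 such elements

The element at index 8 is 4.
Elements before it: 32, 26, 24, 13, 12, 9, 7
Those larger than 4: 32, 26, 24, 13, 12, 9, 7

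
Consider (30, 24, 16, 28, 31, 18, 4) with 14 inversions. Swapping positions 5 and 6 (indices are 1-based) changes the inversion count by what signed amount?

Positions 5 and 6 hold 31 and 18; after swapping, the array is [30, 24, 16, 28, 18, 31, 4].
For each element, count later entries that are smaller:
30 → 24, 16, 28, 18, 4 → 5
24 → 16, 18, 4 → 3
16 → 4 → 1
28 → 18, 4 → 2
18 → 4 → 1
31 → 4 → 1
4 → none → 0
Sum: 5 + 3 + 1 + 2 + 1 + 1 + 0 = 13
Change: 13 − 14 = -1

-1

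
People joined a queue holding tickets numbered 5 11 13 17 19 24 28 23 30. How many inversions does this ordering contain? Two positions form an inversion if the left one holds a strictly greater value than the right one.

2

For each element, count later entries that are smaller:
5 → none → 0
11 → none → 0
13 → none → 0
17 → none → 0
19 → none → 0
24 → 23 → 1
28 → 23 → 1
23 → none → 0
30 → none → 0
Sum: 0 + 0 + 0 + 0 + 0 + 1 + 1 + 0 + 0 = 2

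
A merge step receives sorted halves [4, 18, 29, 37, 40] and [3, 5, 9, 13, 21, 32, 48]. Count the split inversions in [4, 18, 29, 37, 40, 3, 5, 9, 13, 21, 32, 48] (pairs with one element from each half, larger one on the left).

22 cross-inversions

Count, for every r in R, how many entries of L exceed r:
r = 3: 4, 18, 29, 37, 40 → 5
r = 5: 18, 29, 37, 40 → 4
r = 9: 18, 29, 37, 40 → 4
r = 13: 18, 29, 37, 40 → 4
r = 21: 29, 37, 40 → 3
r = 32: 37, 40 → 2
r = 48: none → 0
Cross-inversions: 5 + 4 + 4 + 4 + 3 + 2 + 0 = 22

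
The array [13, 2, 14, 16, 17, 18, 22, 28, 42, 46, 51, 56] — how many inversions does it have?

1

Sweep left to right; for each value list the smaller values that follow it:
13 → 2 → 1
2 → none → 0
14 → none → 0
16 → none → 0
17 → none → 0
18 → none → 0
22 → none → 0
28 → none → 0
42 → none → 0
46 → none → 0
51 → none → 0
56 → none → 0
Sum: 1 + 0 + 0 + 0 + 0 + 0 + 0 + 0 + 0 + 0 + 0 + 0 = 1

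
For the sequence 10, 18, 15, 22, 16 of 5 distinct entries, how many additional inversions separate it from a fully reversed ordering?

Maximum inversions for 5 distinct elements is C(5, 2) = 5·4/2 = 10.
Current inversions — for each element, count later smaller elements:
10: 0
18: 2
15: 0
22: 1
16: 0
Current total: 0 + 2 + 0 + 1 + 0 = 3
Shortfall: 10 − 3 = 7

7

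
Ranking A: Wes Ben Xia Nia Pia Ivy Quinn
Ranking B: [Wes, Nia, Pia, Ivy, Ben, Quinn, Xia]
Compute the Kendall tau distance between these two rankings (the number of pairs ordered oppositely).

There are 7 discordant pairs.

Assign each item its position (1..7) in the first ordering, then rewrite the second ordering as that position sequence:
positions: Wes→1, Ben→2, Xia→3, Nia→4, Pia→5, Ivy→6, Quinn→7
second ordering as positions: [1, 4, 5, 6, 2, 7, 3]
Discordant pairs = inversions in this position sequence.
1: 0
4: 2, 3 → 2
5: 2, 3 → 2
6: 2, 3 → 2
2: 0
7: 3 → 1
3: 0
Total: 0 + 2 + 2 + 2 + 0 + 1 + 0 = 7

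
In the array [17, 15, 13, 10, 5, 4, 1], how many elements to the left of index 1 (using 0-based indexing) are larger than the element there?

1

The element at index 1 is 15.
Elements before it: 17
Those larger than 15: 17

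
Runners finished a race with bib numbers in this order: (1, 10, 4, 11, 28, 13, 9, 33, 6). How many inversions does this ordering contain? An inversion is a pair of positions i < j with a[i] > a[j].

Count, for each position, how many later elements it exceeds:
1 → none → 0
10 → 4, 9, 6 → 3
4 → none → 0
11 → 9, 6 → 2
28 → 13, 9, 6 → 3
13 → 9, 6 → 2
9 → 6 → 1
33 → 6 → 1
6 → none → 0
Sum: 0 + 3 + 0 + 2 + 3 + 2 + 1 + 1 + 0 = 12

12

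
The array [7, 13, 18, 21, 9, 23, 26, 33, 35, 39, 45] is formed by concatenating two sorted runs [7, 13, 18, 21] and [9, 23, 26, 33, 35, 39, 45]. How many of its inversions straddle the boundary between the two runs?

Take each right-half value and tally the left-half values above it:
r = 9: 13, 18, 21 → 3
r = 23: none → 0
r = 26: none → 0
r = 33: none → 0
r = 35: none → 0
r = 39: none → 0
r = 45: none → 0
Cross-inversions: 3 + 0 + 0 + 0 + 0 + 0 + 0 = 3

Cross-inversions: 3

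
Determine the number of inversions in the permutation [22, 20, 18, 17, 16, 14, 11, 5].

Out-of-order pairs: 28

Sweep left to right; for each value list the smaller values that follow it:
22: 7
20: 6
18: 5
17: 4
16: 3
14: 2
11: 1
5: 0
Sum: 7 + 6 + 5 + 4 + 3 + 2 + 1 + 0 = 28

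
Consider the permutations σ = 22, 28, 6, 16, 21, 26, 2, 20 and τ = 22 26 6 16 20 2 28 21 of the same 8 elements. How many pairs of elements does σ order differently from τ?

There are 11 discordant pairs.

Assign each item its position (1..8) in the first ordering, then rewrite the second ordering as that position sequence:
positions: 22→1, 28→2, 6→3, 16→4, 21→5, 26→6, 2→7, 20→8
second ordering as positions: [1, 6, 3, 4, 8, 7, 2, 5]
Discordant pairs = inversions in this position sequence.
1: 0
6: 3, 4, 2, 5 → 4
3: 2 → 1
4: 2 → 1
8: 7, 2, 5 → 3
7: 2, 5 → 2
2: 0
5: 0
Total: 0 + 4 + 1 + 1 + 3 + 2 + 0 + 0 = 11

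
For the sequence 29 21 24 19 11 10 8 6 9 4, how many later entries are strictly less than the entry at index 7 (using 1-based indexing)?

The element at index 7 is 8.
Elements after it: 6, 9, 4
Those smaller than 8: 6, 4

2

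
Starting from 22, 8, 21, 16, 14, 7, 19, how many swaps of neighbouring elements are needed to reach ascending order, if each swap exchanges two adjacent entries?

Minimum adjacent swaps = number of inversions (each swap of adjacent out-of-order elements removes one inversion and no swap can remove more).
Count inversions — for each element, later elements that are smaller:
22: 8, 21, 16, 14, 7, 19 → 6
8: 7 → 1
21: 16, 14, 7, 19 → 4
16: 14, 7 → 2
14: 7 → 1
7: none → 0
19: none → 0
Total inversions: 6 + 1 + 4 + 2 + 1 + 0 + 0 = 14

14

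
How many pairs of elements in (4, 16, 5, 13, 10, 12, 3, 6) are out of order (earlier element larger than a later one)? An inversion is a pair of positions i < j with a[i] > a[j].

16

Sweep left to right; for each value list the smaller values that follow it:
4 → 3 → 1
16 → 5, 13, 10, 12, 3, 6 → 6
5 → 3 → 1
13 → 10, 12, 3, 6 → 4
10 → 3, 6 → 2
12 → 3, 6 → 2
3 → none → 0
6 → none → 0
Sum: 1 + 6 + 1 + 4 + 2 + 2 + 0 + 0 = 16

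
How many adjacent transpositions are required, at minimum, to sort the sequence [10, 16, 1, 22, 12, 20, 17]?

7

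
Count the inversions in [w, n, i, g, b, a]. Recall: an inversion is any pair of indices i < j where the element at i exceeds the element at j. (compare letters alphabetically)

There are 15 out-of-order pairs.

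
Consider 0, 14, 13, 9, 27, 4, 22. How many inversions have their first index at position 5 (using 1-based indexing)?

2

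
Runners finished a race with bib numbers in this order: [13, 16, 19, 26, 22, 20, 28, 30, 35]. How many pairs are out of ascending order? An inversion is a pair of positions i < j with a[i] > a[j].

3

Sweep left to right; for each value list the smaller values that follow it:
13: 0
16: 0
19: 0
26: 2
22: 1
20: 0
28: 0
30: 0
35: 0
Sum: 0 + 0 + 0 + 2 + 1 + 0 + 0 + 0 + 0 = 3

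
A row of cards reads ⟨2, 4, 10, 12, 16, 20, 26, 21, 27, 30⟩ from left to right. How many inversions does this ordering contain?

Count, for each position, how many later elements it exceeds:
2: 0
4: 0
10: 0
12: 0
16: 0
20: 0
26: 1
21: 0
27: 0
30: 0
Sum: 0 + 0 + 0 + 0 + 0 + 0 + 1 + 0 + 0 + 0 = 1

1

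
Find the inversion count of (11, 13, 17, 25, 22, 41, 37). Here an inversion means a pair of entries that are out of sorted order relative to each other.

2 inversions

Sweep left to right; for each value list the smaller values that follow it:
11 → none → 0
13 → none → 0
17 → none → 0
25 → 22 → 1
22 → none → 0
41 → 37 → 1
37 → none → 0
Sum: 0 + 0 + 0 + 1 + 0 + 1 + 0 = 2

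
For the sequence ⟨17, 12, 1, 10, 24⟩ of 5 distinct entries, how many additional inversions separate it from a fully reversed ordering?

Maximum inversions for 5 distinct elements is C(5, 2) = 5·4/2 = 10.
Current inversions — for each element, count later smaller elements:
17: 3
12: 2
1: 0
10: 0
24: 0
Current total: 3 + 2 + 0 + 0 + 0 = 5
Shortfall: 10 − 5 = 5

5 inversions short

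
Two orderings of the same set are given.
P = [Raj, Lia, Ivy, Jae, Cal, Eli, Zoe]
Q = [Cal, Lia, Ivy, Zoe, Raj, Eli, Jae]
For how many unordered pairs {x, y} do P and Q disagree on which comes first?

Assign each item its position (1..7) in the first ordering, then rewrite the second ordering as that position sequence:
positions: Raj→1, Lia→2, Ivy→3, Jae→4, Cal→5, Eli→6, Zoe→7
second ordering as positions: [5, 2, 3, 7, 1, 6, 4]
Discordant pairs = inversions in this position sequence.
5: 2, 3, 1, 4 → 4
2: 1 → 1
3: 1 → 1
7: 1, 6, 4 → 3
1: 0
6: 4 → 1
4: 0
Total: 4 + 1 + 1 + 3 + 0 + 1 + 0 = 10

10 disagreeing pairs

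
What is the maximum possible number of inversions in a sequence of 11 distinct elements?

The maximum occurs when the array is in strictly decreasing order: every one of the C(11, 2) pairs is inverted.
C(11, 2) = 11·10/2 = 55

55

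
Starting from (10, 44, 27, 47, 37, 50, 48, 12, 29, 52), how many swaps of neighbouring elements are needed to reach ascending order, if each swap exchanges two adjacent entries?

Each adjacent swap fixes exactly one inversion, so the minimum swap count equals the number of inversions.
Count inversions — for each element, later elements that are smaller:
10: none → 0
44: 27, 37, 12, 29 → 4
27: 12 → 1
47: 37, 12, 29 → 3
37: 12, 29 → 2
50: 48, 12, 29 → 3
48: 12, 29 → 2
12: none → 0
29: none → 0
52: none → 0
Total inversions: 0 + 4 + 1 + 3 + 2 + 3 + 2 + 0 + 0 + 0 = 15

15 swaps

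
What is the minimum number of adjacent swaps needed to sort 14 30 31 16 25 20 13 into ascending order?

Minimum adjacent swaps = number of inversions (each swap of adjacent out-of-order elements removes one inversion and no swap can remove more).
Count inversions — for each element, later elements that are smaller:
14: 13 → 1
30: 16, 25, 20, 13 → 4
31: 16, 25, 20, 13 → 4
16: 13 → 1
25: 20, 13 → 2
20: 13 → 1
13: none → 0
Total inversions: 1 + 4 + 4 + 1 + 2 + 1 + 0 = 13

13 swaps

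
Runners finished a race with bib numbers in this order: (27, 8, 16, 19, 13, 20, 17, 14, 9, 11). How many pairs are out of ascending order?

29 inversions

Sweep left to right; for each value list the smaller values that follow it:
27 → 8, 16, 19, 13, 20, 17, 14, 9, 11 → 9
8 → none → 0
16 → 13, 14, 9, 11 → 4
19 → 13, 17, 14, 9, 11 → 5
13 → 9, 11 → 2
20 → 17, 14, 9, 11 → 4
17 → 14, 9, 11 → 3
14 → 9, 11 → 2
9 → none → 0
11 → none → 0
Sum: 9 + 0 + 4 + 5 + 2 + 4 + 3 + 2 + 0 + 0 = 29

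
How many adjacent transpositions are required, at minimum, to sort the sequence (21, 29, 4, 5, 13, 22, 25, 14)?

12 adjacent swaps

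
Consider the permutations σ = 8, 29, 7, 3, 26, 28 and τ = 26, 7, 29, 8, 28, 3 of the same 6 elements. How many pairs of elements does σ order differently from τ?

Assign each item its position (1..6) in the first ordering, then rewrite the second ordering as that position sequence:
positions: 8→1, 29→2, 7→3, 3→4, 26→5, 28→6
second ordering as positions: [5, 3, 2, 1, 6, 4]
Discordant pairs = inversions in this position sequence.
5: 3, 2, 1, 4 → 4
3: 2, 1 → 2
2: 1 → 1
1: 0
6: 4 → 1
4: 0
Total: 4 + 2 + 1 + 0 + 1 + 0 = 8

8 discordant pairs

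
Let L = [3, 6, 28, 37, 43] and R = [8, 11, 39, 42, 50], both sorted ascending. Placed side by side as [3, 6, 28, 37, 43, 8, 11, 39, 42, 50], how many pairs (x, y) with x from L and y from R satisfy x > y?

8

Take each right-half value and tally the left-half values above it:
r = 8: 28, 37, 43 → 3
r = 11: 28, 37, 43 → 3
r = 39: 43 → 1
r = 42: 43 → 1
r = 50: none → 0
Cross-inversions: 3 + 3 + 1 + 1 + 0 = 8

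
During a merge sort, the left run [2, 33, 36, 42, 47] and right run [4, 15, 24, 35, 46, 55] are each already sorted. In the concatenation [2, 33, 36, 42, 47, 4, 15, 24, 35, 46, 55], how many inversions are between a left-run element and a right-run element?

16 cross-inversions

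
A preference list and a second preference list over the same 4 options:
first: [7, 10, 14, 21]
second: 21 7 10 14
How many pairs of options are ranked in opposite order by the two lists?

Assign each item its position (1..4) in the first ordering, then rewrite the second ordering as that position sequence:
positions: 7→1, 10→2, 14→3, 21→4
second ordering as positions: [4, 1, 2, 3]
Discordant pairs = inversions in this position sequence.
4: 1, 2, 3 → 3
1: 0
2: 0
3: 0
Total: 3 + 0 + 0 + 0 = 3

3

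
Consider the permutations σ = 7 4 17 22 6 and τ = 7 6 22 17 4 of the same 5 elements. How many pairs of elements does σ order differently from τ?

6

Assign each item its position (1..5) in the first ordering, then rewrite the second ordering as that position sequence:
positions: 7→1, 4→2, 17→3, 22→4, 6→5
second ordering as positions: [1, 5, 4, 3, 2]
Discordant pairs = inversions in this position sequence.
1: 0
5: 4, 3, 2 → 3
4: 3, 2 → 2
3: 2 → 1
2: 0
Total: 0 + 3 + 2 + 1 + 0 = 6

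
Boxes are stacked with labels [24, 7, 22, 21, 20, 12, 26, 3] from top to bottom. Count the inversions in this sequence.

18 inversions

Count, for each position, how many later elements it exceeds:
24 → 7, 22, 21, 20, 12, 3 → 6
7 → 3 → 1
22 → 21, 20, 12, 3 → 4
21 → 20, 12, 3 → 3
20 → 12, 3 → 2
12 → 3 → 1
26 → 3 → 1
3 → none → 0
Sum: 6 + 1 + 4 + 3 + 2 + 1 + 1 + 0 = 18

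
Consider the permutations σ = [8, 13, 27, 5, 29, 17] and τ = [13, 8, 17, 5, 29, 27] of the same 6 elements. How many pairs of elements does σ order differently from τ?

6

Assign each item its position (1..6) in the first ordering, then rewrite the second ordering as that position sequence:
positions: 8→1, 13→2, 27→3, 5→4, 29→5, 17→6
second ordering as positions: [2, 1, 6, 4, 5, 3]
Discordant pairs = inversions in this position sequence.
2: 1 → 1
1: 0
6: 4, 5, 3 → 3
4: 3 → 1
5: 3 → 1
3: 0
Total: 1 + 0 + 3 + 1 + 1 + 0 = 6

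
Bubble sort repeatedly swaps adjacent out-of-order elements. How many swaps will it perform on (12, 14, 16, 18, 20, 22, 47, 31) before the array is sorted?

The minimum number of adjacent swaps to sort an array equals its inversion count, since every such swap removes exactly one inversion.
Count inversions — for each element, later elements that are smaller:
12: none → 0
14: none → 0
16: none → 0
18: none → 0
20: none → 0
22: none → 0
47: 31 → 1
31: none → 0
Total inversions: 0 + 0 + 0 + 0 + 0 + 0 + 1 + 0 = 1

1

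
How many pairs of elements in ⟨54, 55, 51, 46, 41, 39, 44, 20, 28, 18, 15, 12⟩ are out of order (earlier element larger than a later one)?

Count, for each position, how many later elements it exceeds:
54 → 51, 46, 41, 39, 44, 20, 28, 18, 15, 12 → 10
55 → 51, 46, 41, 39, 44, 20, 28, 18, 15, 12 → 10
51 → 46, 41, 39, 44, 20, 28, 18, 15, 12 → 9
46 → 41, 39, 44, 20, 28, 18, 15, 12 → 8
41 → 39, 20, 28, 18, 15, 12 → 6
39 → 20, 28, 18, 15, 12 → 5
44 → 20, 28, 18, 15, 12 → 5
20 → 18, 15, 12 → 3
28 → 18, 15, 12 → 3
18 → 15, 12 → 2
15 → 12 → 1
12 → none → 0
Sum: 10 + 10 + 9 + 8 + 6 + 5 + 5 + 3 + 3 + 2 + 1 + 0 = 62

Inversions: 62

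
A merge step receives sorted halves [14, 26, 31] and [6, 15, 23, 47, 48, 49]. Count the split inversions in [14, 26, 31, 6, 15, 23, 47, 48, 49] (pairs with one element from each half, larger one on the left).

7

For each element r of the right run, count left-run elements greater than r:
r = 6: 14, 26, 31 → 3
r = 15: 26, 31 → 2
r = 23: 26, 31 → 2
r = 47: none → 0
r = 48: none → 0
r = 49: none → 0
Cross-inversions: 3 + 2 + 2 + 0 + 0 + 0 = 7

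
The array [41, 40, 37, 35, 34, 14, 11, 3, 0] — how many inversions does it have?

36

For each element, count later entries that are smaller:
41 → 40, 37, 35, 34, 14, 11, 3, 0 → 8
40 → 37, 35, 34, 14, 11, 3, 0 → 7
37 → 35, 34, 14, 11, 3, 0 → 6
35 → 34, 14, 11, 3, 0 → 5
34 → 14, 11, 3, 0 → 4
14 → 11, 3, 0 → 3
11 → 3, 0 → 2
3 → 0 → 1
0 → none → 0
Sum: 8 + 7 + 6 + 5 + 4 + 3 + 2 + 1 + 0 = 36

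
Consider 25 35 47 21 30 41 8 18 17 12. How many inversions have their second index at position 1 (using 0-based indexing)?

The element at index 1 is 35.
Elements before it: 25
None of them are larger than 35.

0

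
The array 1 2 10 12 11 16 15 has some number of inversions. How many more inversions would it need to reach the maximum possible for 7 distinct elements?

Maximum inversions for 7 distinct elements is C(7, 2) = 7·6/2 = 21.
Current inversions — for each element, count later smaller elements:
1: 0
2: 0
10: 0
12: 1
11: 0
16: 1
15: 0
Current total: 0 + 0 + 0 + 1 + 0 + 1 + 0 = 2
Shortfall: 21 − 2 = 19

19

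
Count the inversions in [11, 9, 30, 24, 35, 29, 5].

10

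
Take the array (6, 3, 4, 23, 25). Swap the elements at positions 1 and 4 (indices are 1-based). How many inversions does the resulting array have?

Positions 1 and 4 hold 6 and 23; after swapping, the array is [23, 3, 4, 6, 25].
Sweep left to right; for each value list the smaller values that follow it:
23: 3
3: 0
4: 0
6: 0
25: 0
Sum: 3 + 0 + 0 + 0 + 0 = 3

3 inversions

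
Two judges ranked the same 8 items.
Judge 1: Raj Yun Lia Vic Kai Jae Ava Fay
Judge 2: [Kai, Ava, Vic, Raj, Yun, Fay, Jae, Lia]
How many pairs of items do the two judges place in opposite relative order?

Assign each item its position (1..8) in the first ordering, then rewrite the second ordering as that position sequence:
positions: Raj→1, Yun→2, Lia→3, Vic→4, Kai→5, Jae→6, Ava→7, Fay→8
second ordering as positions: [5, 7, 4, 1, 2, 8, 6, 3]
Discordant pairs = inversions in this position sequence.
5: 4, 1, 2, 3 → 4
7: 4, 1, 2, 6, 3 → 5
4: 1, 2, 3 → 3
1: 0
2: 0
8: 6, 3 → 2
6: 3 → 1
3: 0
Total: 4 + 5 + 3 + 0 + 0 + 2 + 1 + 0 = 15

15 discordant pairs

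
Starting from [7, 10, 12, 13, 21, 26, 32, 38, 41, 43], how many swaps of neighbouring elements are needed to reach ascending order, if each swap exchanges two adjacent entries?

0 adjacent swaps

Each adjacent swap fixes exactly one inversion, so the minimum swap count equals the number of inversions.
Count inversions — for each element, later elements that are smaller:
7: none → 0
10: none → 0
12: none → 0
13: none → 0
21: none → 0
26: none → 0
32: none → 0
38: none → 0
41: none → 0
43: none → 0
Total inversions: 0 + 0 + 0 + 0 + 0 + 0 + 0 + 0 + 0 + 0 = 0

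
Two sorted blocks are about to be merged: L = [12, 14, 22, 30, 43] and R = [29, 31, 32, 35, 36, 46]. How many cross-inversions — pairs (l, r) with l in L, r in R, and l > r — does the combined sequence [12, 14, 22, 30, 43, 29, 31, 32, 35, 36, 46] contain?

Count, for every r in R, how many entries of L exceed r:
r = 29: 30, 43 → 2
r = 31: 43 → 1
r = 32: 43 → 1
r = 35: 43 → 1
r = 36: 43 → 1
r = 46: none → 0
Cross-inversions: 2 + 1 + 1 + 1 + 1 + 0 = 6

6 cross-inversions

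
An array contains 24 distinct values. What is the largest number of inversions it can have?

276 inversions

The maximum occurs when the array is in strictly decreasing order: every one of the C(24, 2) pairs is inverted.
C(24, 2) = 24·23/2 = 276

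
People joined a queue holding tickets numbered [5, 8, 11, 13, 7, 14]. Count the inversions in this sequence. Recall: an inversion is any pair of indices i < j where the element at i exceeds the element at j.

3 inversions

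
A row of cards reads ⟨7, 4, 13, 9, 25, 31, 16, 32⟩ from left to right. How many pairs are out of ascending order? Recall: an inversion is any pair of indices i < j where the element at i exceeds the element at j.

4 inversions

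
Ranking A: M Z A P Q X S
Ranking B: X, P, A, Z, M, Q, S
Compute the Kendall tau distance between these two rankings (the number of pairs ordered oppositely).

Assign each item its position (1..7) in the first ordering, then rewrite the second ordering as that position sequence:
positions: M→1, Z→2, A→3, P→4, Q→5, X→6, S→7
second ordering as positions: [6, 4, 3, 2, 1, 5, 7]
Discordant pairs = inversions in this position sequence.
6: 4, 3, 2, 1, 5 → 5
4: 3, 2, 1 → 3
3: 2, 1 → 2
2: 1 → 1
1: 0
5: 0
7: 0
Total: 5 + 3 + 2 + 1 + 0 + 0 + 0 = 11

11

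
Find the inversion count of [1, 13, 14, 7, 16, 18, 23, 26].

Element-by-element contributions:
1 → none → 0
13 → 7 → 1
14 → 7 → 1
7 → none → 0
16 → none → 0
18 → none → 0
23 → none → 0
26 → none → 0
Sum: 0 + 1 + 1 + 0 + 0 + 0 + 0 + 0 = 2

2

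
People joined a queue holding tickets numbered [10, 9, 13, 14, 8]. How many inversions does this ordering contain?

Out-of-order index pairs (0-indexed):
(0,1): 10 > 9
(0,4): 10 > 8
(1,4): 9 > 8
(2,4): 13 > 8
(3,4): 14 > 8
That's 5 pairs.

5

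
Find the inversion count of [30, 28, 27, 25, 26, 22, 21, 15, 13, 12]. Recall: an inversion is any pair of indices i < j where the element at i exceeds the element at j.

44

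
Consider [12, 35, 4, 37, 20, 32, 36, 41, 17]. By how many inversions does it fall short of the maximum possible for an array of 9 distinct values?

23 inversions short

Maximum inversions for 9 distinct elements is C(9, 2) = 9·8/2 = 36.
Current inversions — for each element, count later smaller elements:
12: 1
35: 4
4: 0
37: 4
20: 1
32: 1
36: 1
41: 1
17: 0
Current total: 1 + 4 + 0 + 4 + 1 + 1 + 1 + 1 + 0 = 13
Shortfall: 36 − 13 = 23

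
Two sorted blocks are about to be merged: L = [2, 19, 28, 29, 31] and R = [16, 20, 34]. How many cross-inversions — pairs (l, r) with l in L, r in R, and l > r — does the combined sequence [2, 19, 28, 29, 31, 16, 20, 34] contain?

7

Count, for every r in R, how many entries of L exceed r:
r = 16: 19, 28, 29, 31 → 4
r = 20: 28, 29, 31 → 3
r = 34: none → 0
Cross-inversions: 4 + 3 + 0 = 7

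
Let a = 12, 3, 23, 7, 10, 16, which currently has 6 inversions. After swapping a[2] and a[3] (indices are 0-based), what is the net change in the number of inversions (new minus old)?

-1

Positions 2 and 3 hold 23 and 7; after swapping, the array is [12, 3, 7, 23, 10, 16].
For each element, count later entries that are smaller:
12 → 3, 7, 10 → 3
3 → none → 0
7 → none → 0
23 → 10, 16 → 2
10 → none → 0
16 → none → 0
Sum: 3 + 0 + 0 + 2 + 0 + 0 = 5
Change: 5 − 6 = -1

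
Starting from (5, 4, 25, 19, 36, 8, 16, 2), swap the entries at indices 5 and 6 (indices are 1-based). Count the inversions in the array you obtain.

14

Positions 5 and 6 hold 36 and 8; after swapping, the array is [5, 4, 25, 19, 8, 36, 16, 2].
Element-by-element contributions:
5 → 4, 2 → 2
4 → 2 → 1
25 → 19, 8, 16, 2 → 4
19 → 8, 16, 2 → 3
8 → 2 → 1
36 → 16, 2 → 2
16 → 2 → 1
2 → none → 0
Sum: 2 + 1 + 4 + 3 + 1 + 2 + 1 + 0 = 14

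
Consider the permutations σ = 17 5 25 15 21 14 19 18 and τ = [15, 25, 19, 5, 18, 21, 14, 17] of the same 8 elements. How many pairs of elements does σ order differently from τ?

Assign each item its position (1..8) in the first ordering, then rewrite the second ordering as that position sequence:
positions: 17→1, 5→2, 25→3, 15→4, 21→5, 14→6, 19→7, 18→8
second ordering as positions: [4, 3, 7, 2, 8, 5, 6, 1]
Discordant pairs = inversions in this position sequence.
4: 3, 2, 1 → 3
3: 2, 1 → 2
7: 2, 5, 6, 1 → 4
2: 1 → 1
8: 5, 6, 1 → 3
5: 1 → 1
6: 1 → 1
1: 0
Total: 3 + 2 + 4 + 1 + 3 + 1 + 1 + 0 = 15

Discordant pairs: 15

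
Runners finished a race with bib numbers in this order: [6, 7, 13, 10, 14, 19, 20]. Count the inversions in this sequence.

Inversion pairs (indices are 0-based):
(2,3): 13 > 10
That's 1 pair.

Out-of-order pairs: 1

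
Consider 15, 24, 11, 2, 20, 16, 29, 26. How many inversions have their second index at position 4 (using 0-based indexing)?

1

The element at index 4 is 20.
Elements before it: 15, 24, 11, 2
Those larger than 20: 24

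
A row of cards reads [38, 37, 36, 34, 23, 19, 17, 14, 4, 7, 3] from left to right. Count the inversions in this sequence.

54 inversions

For each element, count later entries that are smaller:
38 → 37, 36, 34, 23, 19, 17, 14, 4, 7, 3 → 10
37 → 36, 34, 23, 19, 17, 14, 4, 7, 3 → 9
36 → 34, 23, 19, 17, 14, 4, 7, 3 → 8
34 → 23, 19, 17, 14, 4, 7, 3 → 7
23 → 19, 17, 14, 4, 7, 3 → 6
19 → 17, 14, 4, 7, 3 → 5
17 → 14, 4, 7, 3 → 4
14 → 4, 7, 3 → 3
4 → 3 → 1
7 → 3 → 1
3 → none → 0
Sum: 10 + 9 + 8 + 7 + 6 + 5 + 4 + 3 + 1 + 1 + 0 = 54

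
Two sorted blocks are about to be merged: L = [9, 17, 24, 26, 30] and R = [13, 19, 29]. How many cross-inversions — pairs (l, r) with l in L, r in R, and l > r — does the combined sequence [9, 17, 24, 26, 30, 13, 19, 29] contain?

Take each right-half value and tally the left-half values above it:
r = 13: 17, 24, 26, 30 → 4
r = 19: 24, 26, 30 → 3
r = 29: 30 → 1
Cross-inversions: 4 + 3 + 1 = 8

Split inversions: 8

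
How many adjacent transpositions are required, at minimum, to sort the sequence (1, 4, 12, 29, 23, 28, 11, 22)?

9 adjacent swaps

Each adjacent swap fixes exactly one inversion, so the minimum swap count equals the number of inversions.
Count inversions — for each element, later elements that are smaller:
1: none → 0
4: none → 0
12: 11 → 1
29: 23, 28, 11, 22 → 4
23: 11, 22 → 2
28: 11, 22 → 2
11: none → 0
22: none → 0
Total inversions: 0 + 0 + 1 + 4 + 2 + 2 + 0 + 0 = 9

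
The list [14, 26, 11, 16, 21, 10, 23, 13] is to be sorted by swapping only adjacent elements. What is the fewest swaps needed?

Adjacent swaps: 15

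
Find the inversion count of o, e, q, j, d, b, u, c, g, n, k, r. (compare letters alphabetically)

30

Count, for each position, how many later elements it exceeds:
o → e, j, d, b, c, g, n, k → 8
e → d, b, c → 3
q → j, d, b, c, g, n, k → 7
j → d, b, c, g → 4
d → b, c → 2
b → none → 0
u → c, g, n, k, r → 5
c → none → 0
g → none → 0
n → k → 1
k → none → 0
r → none → 0
Sum: 8 + 3 + 7 + 4 + 2 + 0 + 5 + 0 + 0 + 1 + 0 + 0 = 30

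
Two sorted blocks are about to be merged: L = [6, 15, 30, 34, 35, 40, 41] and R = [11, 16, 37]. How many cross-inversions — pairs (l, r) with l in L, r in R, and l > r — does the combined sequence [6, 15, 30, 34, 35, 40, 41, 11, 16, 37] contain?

13

For each element r of the right run, count left-run elements greater than r:
r = 11: 15, 30, 34, 35, 40, 41 → 6
r = 16: 30, 34, 35, 40, 41 → 5
r = 37: 40, 41 → 2
Cross-inversions: 6 + 5 + 2 = 13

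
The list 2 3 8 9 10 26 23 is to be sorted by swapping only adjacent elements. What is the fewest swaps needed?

Each adjacent swap fixes exactly one inversion, so the minimum swap count equals the number of inversions.
Count inversions — for each element, later elements that are smaller:
2: none → 0
3: none → 0
8: none → 0
9: none → 0
10: none → 0
26: 23 → 1
23: none → 0
Total inversions: 0 + 0 + 0 + 0 + 0 + 1 + 0 = 1

1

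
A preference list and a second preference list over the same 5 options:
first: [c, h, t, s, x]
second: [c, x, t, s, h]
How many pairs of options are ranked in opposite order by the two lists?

Assign each item its position (1..5) in the first ordering, then rewrite the second ordering as that position sequence:
positions: c→1, h→2, t→3, s→4, x→5
second ordering as positions: [1, 5, 3, 4, 2]
Discordant pairs = inversions in this position sequence.
1: 0
5: 3, 4, 2 → 3
3: 2 → 1
4: 2 → 1
2: 0
Total: 0 + 3 + 1 + 1 + 0 = 5

5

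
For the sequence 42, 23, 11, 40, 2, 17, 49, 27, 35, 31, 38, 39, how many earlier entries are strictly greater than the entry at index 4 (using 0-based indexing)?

4

The element at index 4 is 2.
Elements before it: 42, 23, 11, 40
Those larger than 2: 42, 23, 11, 40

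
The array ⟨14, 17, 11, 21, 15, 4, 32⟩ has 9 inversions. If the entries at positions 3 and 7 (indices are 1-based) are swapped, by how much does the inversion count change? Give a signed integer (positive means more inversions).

Positions 3 and 7 hold 11 and 32; after swapping, the array is [14, 17, 32, 21, 15, 4, 11].
Count, for each position, how many later elements it exceeds:
14 → 4, 11 → 2
17 → 15, 4, 11 → 3
32 → 21, 15, 4, 11 → 4
21 → 15, 4, 11 → 3
15 → 4, 11 → 2
4 → none → 0
11 → none → 0
Sum: 2 + 3 + 4 + 3 + 2 + 0 + 0 = 14
Change: 14 − 9 = +5

+5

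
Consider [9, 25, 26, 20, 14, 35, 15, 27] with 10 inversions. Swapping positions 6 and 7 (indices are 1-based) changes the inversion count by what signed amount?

Positions 6 and 7 hold 35 and 15; after swapping, the array is [9, 25, 26, 20, 14, 15, 35, 27].
Count, for each position, how many later elements it exceeds:
9: 0
25: 3
26: 3
20: 2
14: 0
15: 0
35: 1
27: 0
Sum: 0 + 3 + 3 + 2 + 0 + 0 + 1 + 0 = 9
Change: 9 − 10 = -1

-1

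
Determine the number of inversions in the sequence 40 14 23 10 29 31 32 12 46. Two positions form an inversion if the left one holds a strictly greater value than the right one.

14 inversions

Sweep left to right; for each value list the smaller values that follow it:
40 → 14, 23, 10, 29, 31, 32, 12 → 7
14 → 10, 12 → 2
23 → 10, 12 → 2
10 → none → 0
29 → 12 → 1
31 → 12 → 1
32 → 12 → 1
12 → none → 0
46 → none → 0
Sum: 7 + 2 + 2 + 0 + 1 + 1 + 1 + 0 + 0 = 14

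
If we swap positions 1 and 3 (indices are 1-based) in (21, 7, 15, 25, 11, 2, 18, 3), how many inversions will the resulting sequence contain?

Positions 1 and 3 hold 21 and 15; after swapping, the array is [15, 7, 21, 25, 11, 2, 18, 3].
Sweep left to right; for each value list the smaller values that follow it:
15 → 7, 11, 2, 3 → 4
7 → 2, 3 → 2
21 → 11, 2, 18, 3 → 4
25 → 11, 2, 18, 3 → 4
11 → 2, 3 → 2
2 → none → 0
18 → 3 → 1
3 → none → 0
Sum: 4 + 2 + 4 + 4 + 2 + 0 + 1 + 0 = 17

17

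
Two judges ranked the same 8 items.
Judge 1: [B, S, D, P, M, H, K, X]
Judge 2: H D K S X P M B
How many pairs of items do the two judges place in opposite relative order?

17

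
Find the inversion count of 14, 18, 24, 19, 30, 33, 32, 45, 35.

3 inversions

Element-by-element contributions:
14 → none → 0
18 → none → 0
24 → 19 → 1
19 → none → 0
30 → none → 0
33 → 32 → 1
32 → none → 0
45 → 35 → 1
35 → none → 0
Sum: 0 + 0 + 1 + 0 + 0 + 1 + 0 + 1 + 0 = 3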